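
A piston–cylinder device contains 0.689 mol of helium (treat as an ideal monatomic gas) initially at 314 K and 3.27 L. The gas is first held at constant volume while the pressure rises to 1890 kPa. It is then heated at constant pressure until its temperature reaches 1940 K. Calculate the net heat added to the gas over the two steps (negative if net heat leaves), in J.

P₁ = nRT₁/V₁ = 0.689×8.314×314/3.27 = 550 kPa.
Step 1 — Isochoric: V stays 3.27 L; P/T = const ⇒ T₂ = 1080 K, P₂ = 1890 kPa.
W = 0 (no volume change).
ΔU = nCvΔT = 0.689×12.5×(1080−314) = 6570 J.
Q = ΔU = 6570 J.
State after step 1: P = 1890 kPa, V = 3.27 L, T = 1080 K.
Step 2 — Isobaric: P stays 1890 kPa; V/T = const ⇒ T₂ = 1940 K, V₂ = 5.88 L.
W = PΔV = 1890×(5.88−3.27) kPa·L = 4930 J.
ΔU = nCvΔT = 0.689×12.5×(1940−1080) = 7400 J.
Q = ΔU + W = nCpΔT = 12300 J.
Net over both steps: W = 4930 J, Q = 18900 J, ΔU = 14000 J.

18900 J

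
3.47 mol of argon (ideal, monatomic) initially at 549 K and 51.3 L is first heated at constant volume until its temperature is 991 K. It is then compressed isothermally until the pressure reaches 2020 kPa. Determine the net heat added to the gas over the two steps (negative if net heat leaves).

-17700 J

P₁ = nRT₁/V₁ = 3.47×8.314×549/51.3 = 309 kPa.
Step 1 — Isochoric: V stays 51.3 L; P/T = const ⇒ T₂ = 991 K, P₂ = 557 kPa.
W = 0 (no volume change).
ΔU = nCvΔT = 3.47×12.5×(991−549) = 19100 J.
Q = ΔU = 19100 J.
State after step 1: P = 557 kPa, V = 51.3 L, T = 991 K.
Step 2 — Isothermal: T stays 991 K; PV = const ⇒ V₂ = 14.2 L, P₂ = 2020 kPa.
ΔU = 0 (ideal gas, T constant).
W = nRT ln(V₂/V₁) = 3.47×8.314×991×ln(0.276) = -36800 J.
Q = ΔU + W = -36800 J.
Net over both steps: W = -36800 J, Q = -17700 J, ΔU = 19100 J.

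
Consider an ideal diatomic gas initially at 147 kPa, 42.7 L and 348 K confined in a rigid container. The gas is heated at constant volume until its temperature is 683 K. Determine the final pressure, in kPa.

289 kPa

Isochoric: V stays 42.7 L; P/T = const ⇒ T₂ = 683 K, P₂ = 289 kPa.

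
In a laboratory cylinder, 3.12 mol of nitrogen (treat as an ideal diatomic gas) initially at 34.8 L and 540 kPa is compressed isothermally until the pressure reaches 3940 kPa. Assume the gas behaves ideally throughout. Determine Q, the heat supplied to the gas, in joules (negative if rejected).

T₁ = P₁V₁/(nR) = 540×34.8/(3.12×8.314) = 724 K.
Isothermal: T stays 724 K; PV = const ⇒ V₂ = 4.77 L, P₂ = 3940 kPa.
ΔU = 0 (ideal gas, T constant).
W = nRT ln(V₂/V₁) = 3.12×8.314×724×ln(0.137) = -37300 J.
Q = ΔU + W = -37300 J.

-37300 J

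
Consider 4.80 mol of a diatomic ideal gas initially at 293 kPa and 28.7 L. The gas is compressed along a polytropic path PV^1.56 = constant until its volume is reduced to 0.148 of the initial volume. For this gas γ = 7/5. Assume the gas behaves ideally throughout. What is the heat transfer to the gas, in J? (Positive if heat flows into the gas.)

11500 J

T₁ = P₁V₁/(nR) = 293×28.7/(4.80×8.314) = 211 K.
Polytropic n=1.56: T₂ = T₁(V₁/V₂)^(n−1) = 211×(6.76)^0.56 = 614 K; P₂ = P₁(V₁/V₂)^n = 5770 kPa.
W = (P₁V₁−P₂V₂)/(n−1) = (293×28.7−5770×4.25)/0.56 = -28800 J.
ΔU = nCvΔT = 4.80×20.8×(614−211) = 40300 J.
Q = ΔU + W = 11500 J.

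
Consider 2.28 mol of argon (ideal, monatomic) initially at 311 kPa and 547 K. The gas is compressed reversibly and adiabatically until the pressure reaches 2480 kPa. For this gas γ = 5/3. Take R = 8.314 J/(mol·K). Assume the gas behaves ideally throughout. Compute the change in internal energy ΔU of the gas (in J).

V₁ = nRT₁/P₁ = 2.28×8.314×547/311 = 33.3 L.
Adiabatic: T₂/T₁ = (P₂/P₁)^((γ−1)/γ) ⇒ T₂ = 547×(7.97)^0.400 = 1260 K; V₂ = 9.59 L.
For an ideal gas ΔU = nCvΔT with Cv = (3/2)R = 12.5 J/(mol·K).
ΔU = 2.28×12.5×(1260−547) = 20100 J.

20100 J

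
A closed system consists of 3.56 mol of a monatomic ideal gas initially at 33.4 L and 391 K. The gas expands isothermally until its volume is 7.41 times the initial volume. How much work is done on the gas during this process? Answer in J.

-23200 J

P₁ = nRT₁/V₁ = 3.56×8.314×391/33.4 = 346 kPa.
Isothermal: T stays 391 K; PV = const ⇒ V₂ = 247 L, P₂ = 46.8 kPa.
W = nRT ln(V₂/V₁) = 3.56×8.314×391×ln(7.41) = 23200 J.
Work done on the gas = −W_by = -23200 J.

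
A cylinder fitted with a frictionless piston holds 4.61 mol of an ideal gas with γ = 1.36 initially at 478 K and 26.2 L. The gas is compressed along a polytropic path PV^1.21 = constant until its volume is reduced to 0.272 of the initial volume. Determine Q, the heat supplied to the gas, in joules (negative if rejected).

P₁ = nRT₁/V₁ = 4.61×8.314×478/26.2 = 699 kPa.
Polytropic n=1.21: T₂ = T₁(V₁/V₂)^(n−1) = 478×(3.68)^0.21 = 628 K; P₂ = P₁(V₁/V₂)^n = 3380 kPa.
W = (P₁V₁−P₂V₂)/(n−1) = (699×26.2−3380×7.13)/0.21 = -27400 J.
ΔU = nCvΔT = 4.61×23.1×(628−478) = 16000 J.
Q = ΔU + W = -11400 J.

-11400 J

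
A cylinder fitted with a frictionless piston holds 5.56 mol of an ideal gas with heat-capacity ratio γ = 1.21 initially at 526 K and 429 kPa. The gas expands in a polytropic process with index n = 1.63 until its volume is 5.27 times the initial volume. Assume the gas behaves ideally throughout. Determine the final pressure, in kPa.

V₁ = nRT₁/P₁ = 5.56×8.314×526/429 = 56.7 L.
Polytropic n=1.63: T₂ = T₁(V₁/V₂)^(n−1) = 526×(0.190)^0.63 = 185 K; P₂ = P₁(V₁/V₂)^n = 28.6 kPa.

28.6 kPa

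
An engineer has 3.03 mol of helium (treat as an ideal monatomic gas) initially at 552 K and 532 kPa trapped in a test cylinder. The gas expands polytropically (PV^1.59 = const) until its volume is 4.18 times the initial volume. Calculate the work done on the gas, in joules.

V₁ = nRT₁/P₁ = 3.03×8.314×552/532 = 26.1 L.
Polytropic n=1.59: T₂ = T₁(V₁/V₂)^(n−1) = 552×(0.239)^0.59 = 237 K; P₂ = P₁(V₁/V₂)^n = 54.7 kPa.
W = (P₁V₁−P₂V₂)/(n−1) = (532×26.1−54.7×109)/0.59 = 13400 J.
Work done on the gas = −W_by = -13400 J.

-13400 J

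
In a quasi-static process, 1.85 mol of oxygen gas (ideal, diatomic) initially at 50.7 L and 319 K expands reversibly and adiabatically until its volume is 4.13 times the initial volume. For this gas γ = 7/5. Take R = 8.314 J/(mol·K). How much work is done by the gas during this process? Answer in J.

P₁ = nRT₁/V₁ = 1.85×8.314×319/50.7 = 96.8 kPa.
Adiabatic: TV^(γ−1) = const ⇒ T₂ = 319×(0.242)^0.400 = 181 K; PV^γ = const ⇒ P₂ = 13.3 kPa.
ΔU = nCvΔT = 1.85×20.8×(181−319) = -5310 J.
Q = 0 for an adiabatic process, so W = −ΔU = 5310 J.

5310 J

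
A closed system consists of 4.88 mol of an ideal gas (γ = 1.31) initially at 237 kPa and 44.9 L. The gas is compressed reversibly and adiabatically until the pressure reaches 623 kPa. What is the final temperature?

330 K

T₁ = P₁V₁/(nR) = 237×44.9/(4.88×8.314) = 262 K.
Adiabatic: T₂/T₁ = (P₂/P₁)^((γ−1)/γ) ⇒ T₂ = 262×(2.63)^0.237 = 330 K; V₂ = 21.5 L.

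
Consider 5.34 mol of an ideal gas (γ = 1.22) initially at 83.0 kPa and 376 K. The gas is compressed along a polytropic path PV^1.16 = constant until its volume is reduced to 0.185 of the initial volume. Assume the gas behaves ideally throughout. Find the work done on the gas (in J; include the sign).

V₁ = nRT₁/P₁ = 5.34×8.314×376/83.0 = 201 L.
Polytropic n=1.16: T₂ = T₁(V₁/V₂)^(n−1) = 376×(5.41)^0.16 = 493 K; P₂ = P₁(V₁/V₂)^n = 588 kPa.
W = (P₁V₁−P₂V₂)/(n−1) = (83.0×201−588×37.2)/0.16 = -32300 J.
Work done on the gas = −W_by = 32300 J.

32300 J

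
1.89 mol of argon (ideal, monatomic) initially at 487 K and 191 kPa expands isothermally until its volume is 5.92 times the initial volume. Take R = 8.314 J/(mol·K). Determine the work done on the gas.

-13600 J

V₁ = nRT₁/P₁ = 1.89×8.314×487/191 = 40.1 L.
Isothermal: T stays 487 K; PV = const ⇒ V₂ = 237 L, P₂ = 32.3 kPa.
W = nRT ln(V₂/V₁) = 1.89×8.314×487×ln(5.92) = 13600 J.
Work done on the gas = −W_by = -13600 J.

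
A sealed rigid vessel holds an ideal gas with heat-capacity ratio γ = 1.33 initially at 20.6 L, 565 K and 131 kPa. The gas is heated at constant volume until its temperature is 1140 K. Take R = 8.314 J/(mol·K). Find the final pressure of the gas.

Isochoric: V stays 20.6 L; P/T = const ⇒ T₂ = 1140 K, P₂ = 264 kPa.

264 kPa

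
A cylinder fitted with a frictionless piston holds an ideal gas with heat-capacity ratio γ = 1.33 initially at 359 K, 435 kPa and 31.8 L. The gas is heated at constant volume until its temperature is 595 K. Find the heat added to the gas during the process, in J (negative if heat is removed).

n = P₁V₁/(RT₁) = 435×31.8/(8.314×359) = 4.63 mol.
Isochoric: V stays 31.8 L; P/T = const ⇒ T₂ = 595 K, P₂ = 721 kPa.
W = 0 (no volume change).
ΔU = nCvΔT = 4.63×25.2×(595−359) = 27600 J.
Q = ΔU = 27600 J.

27600 J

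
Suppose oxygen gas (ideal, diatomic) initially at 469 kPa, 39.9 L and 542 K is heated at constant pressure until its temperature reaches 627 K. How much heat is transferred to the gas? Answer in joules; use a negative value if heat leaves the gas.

n = P₁V₁/(RT₁) = 469×39.9/(8.314×542) = 4.15 mol.
Isobaric: P stays 469 kPa; V/T = const ⇒ T₂ = 627 K, V₂ = 46.2 L.
W = PΔV = 469×(46.2−39.9) kPa·L = 2930 J.
ΔU = nCvΔT = 4.15×20.8×(627−542) = 7340 J.
Q = ΔU + W = nCpΔT = 10300 J.

10300 J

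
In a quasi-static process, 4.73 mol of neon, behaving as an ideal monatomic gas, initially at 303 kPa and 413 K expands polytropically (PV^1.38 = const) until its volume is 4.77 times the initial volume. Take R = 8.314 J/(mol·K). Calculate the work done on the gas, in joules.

-19100 J

V₁ = nRT₁/P₁ = 4.73×8.314×413/303 = 53.6 L.
Polytropic n=1.38: T₂ = T₁(V₁/V₂)^(n−1) = 413×(0.210)^0.38 = 228 K; P₂ = P₁(V₁/V₂)^n = 35.1 kPa.
W = (P₁V₁−P₂V₂)/(n−1) = (303×53.6−35.1×256)/0.38 = 19100 J.
Work done on the gas = −W_by = -19100 J.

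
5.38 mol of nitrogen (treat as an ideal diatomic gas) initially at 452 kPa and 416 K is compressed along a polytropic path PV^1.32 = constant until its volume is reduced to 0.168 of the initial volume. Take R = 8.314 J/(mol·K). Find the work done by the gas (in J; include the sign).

V₁ = nRT₁/P₁ = 5.38×8.314×416/452 = 41.2 L.
Polytropic n=1.32: T₂ = T₁(V₁/V₂)^(n−1) = 416×(5.95)^0.32 = 736 K; P₂ = P₁(V₁/V₂)^n = 4760 kPa.
W = (P₁V₁−P₂V₂)/(n−1) = (452×41.2−4760×6.92)/0.32 = -44800 J.

-44800 J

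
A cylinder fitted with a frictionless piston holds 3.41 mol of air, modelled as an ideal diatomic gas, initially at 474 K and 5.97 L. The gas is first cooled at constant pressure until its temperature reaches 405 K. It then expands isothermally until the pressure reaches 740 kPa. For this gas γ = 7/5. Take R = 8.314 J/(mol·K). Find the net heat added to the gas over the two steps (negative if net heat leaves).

P₁ = nRT₁/V₁ = 3.41×8.314×474/5.97 = 2250 kPa.
Step 1 — Isobaric: P stays 2250 kPa; V/T = const ⇒ T₂ = 405 K, V₂ = 5.10 L.
W = PΔV = 2250×(5.10−5.97) kPa·L = -1960 J.
ΔU = nCvΔT = 3.41×20.8×(405−474) = -4890 J.
Q = ΔU + W = nCpΔT = -6850 J.
State after step 1: P = 2250 kPa, V = 5.10 L, T = 405 K.
Step 2 — Isothermal: T stays 405 K; PV = const ⇒ V₂ = 15.5 L, P₂ = 740 kPa.
ΔU = 0 (ideal gas, T constant).
W = nRT ln(V₂/V₁) = 3.41×8.314×405×ln(3.04) = 12800 J.
Q = ΔU + W = 12800 J.
Net over both steps: W = 10800 J, Q = 5930 J, ΔU = -4890 J.

5930 J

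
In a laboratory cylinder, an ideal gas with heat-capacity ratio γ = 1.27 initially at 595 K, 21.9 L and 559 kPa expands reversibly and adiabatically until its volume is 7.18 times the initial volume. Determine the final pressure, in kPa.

45.7 kPa

Adiabatic: TV^(γ−1) = const ⇒ T₂ = 595×(0.139)^0.270 = 349 K; PV^γ = const ⇒ P₂ = 45.7 kPa.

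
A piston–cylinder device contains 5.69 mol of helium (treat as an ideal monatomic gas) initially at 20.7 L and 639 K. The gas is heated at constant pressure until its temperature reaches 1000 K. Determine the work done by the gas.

17100 J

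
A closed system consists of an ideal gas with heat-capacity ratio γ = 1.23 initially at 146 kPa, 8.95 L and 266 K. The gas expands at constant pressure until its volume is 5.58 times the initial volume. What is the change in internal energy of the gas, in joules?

n = P₁V₁/(RT₁) = 146×8.95/(8.314×266) = 0.591 mol.
Isobaric: P stays 146 kPa; V/T = const ⇒ T₂ = 1480 K, V₂ = 49.9 L.
For an ideal gas ΔU = nCvΔT with Cv = R/(γ−1) = 36.1 J/(mol·K).
ΔU = 0.591×36.1×(1480−266) = 26000 J.

26000 J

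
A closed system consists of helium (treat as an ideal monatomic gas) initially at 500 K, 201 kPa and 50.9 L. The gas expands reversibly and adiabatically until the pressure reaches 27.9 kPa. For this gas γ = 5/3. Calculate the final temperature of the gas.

Adiabatic: T₂/T₁ = (P₂/P₁)^((γ−1)/γ) ⇒ T₂ = 500×(0.139)^0.400 = 227 K; V₂ = 166 L.

227 K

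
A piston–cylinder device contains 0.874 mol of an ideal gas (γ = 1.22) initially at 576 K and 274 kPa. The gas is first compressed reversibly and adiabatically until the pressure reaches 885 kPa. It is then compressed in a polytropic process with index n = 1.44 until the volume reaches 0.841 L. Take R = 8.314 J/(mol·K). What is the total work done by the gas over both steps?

V₁ = nRT₁/P₁ = 0.874×8.314×576/274 = 15.3 L.
Step 1 — Adiabatic: T₂/T₁ = (P₂/P₁)^((γ−1)/γ) ⇒ T₂ = 576×(3.23)^0.180 = 712 K; V₂ = 5.84 L.
ΔU = nCvΔT = 0.874×37.8×(712−576) = 4480 J.
Q = 0 for an adiabatic process, so W = −ΔU = -4480 J.
State after step 1: P = 885 kPa, V = 5.84 L, T = 712 K.
Step 2 — Polytropic n=1.44: T₂ = T₁(V₁/V₂)^(n−1) = 712×(6.95)^0.44 = 1670 K; P₂ = P₁(V₁/V₂)^n = 14400 kPa.
W = (P₁V₁−P₂V₂)/(n−1) = (885×5.84−14400×0.841)/0.44 = -15800 J.
ΔU = nCvΔT = 0.874×37.8×(1670−712) = 31600 J.
Q = ΔU + W = 15800 J.
Net over both steps: W = -20300 J, Q = 15800 J, ΔU = 36100 J.

-20300 J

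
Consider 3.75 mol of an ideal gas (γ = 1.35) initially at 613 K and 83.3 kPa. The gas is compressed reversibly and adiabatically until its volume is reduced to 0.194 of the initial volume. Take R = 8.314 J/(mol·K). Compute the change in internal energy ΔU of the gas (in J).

V₁ = nRT₁/P₁ = 3.75×8.314×613/83.3 = 229 L.
Adiabatic: TV^(γ−1) = const ⇒ T₂ = 613×(5.15)^0.350 = 1090 K; PV^γ = const ⇒ P₂ = 762 kPa.
For an ideal gas ΔU = nCvΔT with Cv = R/(γ−1) = 23.8 J/(mol·K).
ΔU = 3.75×23.8×(1090−613) = 42300 J.

42300 J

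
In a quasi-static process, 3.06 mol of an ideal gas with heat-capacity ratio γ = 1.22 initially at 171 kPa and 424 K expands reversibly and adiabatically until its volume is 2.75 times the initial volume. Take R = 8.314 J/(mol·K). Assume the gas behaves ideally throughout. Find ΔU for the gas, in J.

-9780 J

V₁ = nRT₁/P₁ = 3.06×8.314×424/171 = 63.1 L.
Adiabatic: TV^(γ−1) = const ⇒ T₂ = 424×(0.364)^0.220 = 339 K; PV^γ = const ⇒ P₂ = 49.8 kPa.
For an ideal gas ΔU = nCvΔT with Cv = R/(γ−1) = 37.8 J/(mol·K).
ΔU = 3.06×37.8×(339−424) = -9780 J.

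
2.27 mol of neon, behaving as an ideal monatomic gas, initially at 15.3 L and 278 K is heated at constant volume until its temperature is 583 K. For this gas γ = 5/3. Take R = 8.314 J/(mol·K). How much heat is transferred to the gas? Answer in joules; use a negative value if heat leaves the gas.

P₁ = nRT₁/V₁ = 2.27×8.314×278/15.3 = 343 kPa.
Isochoric: V stays 15.3 L; P/T = const ⇒ T₂ = 583 K, P₂ = 719 kPa.
W = 0 (no volume change).
ΔU = nCvΔT = 2.27×12.5×(583−278) = 8630 J.
Q = ΔU = 8630 J.

8630 J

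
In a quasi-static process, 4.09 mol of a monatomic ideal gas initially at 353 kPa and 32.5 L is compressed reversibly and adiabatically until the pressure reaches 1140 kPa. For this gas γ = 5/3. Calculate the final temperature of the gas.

539 K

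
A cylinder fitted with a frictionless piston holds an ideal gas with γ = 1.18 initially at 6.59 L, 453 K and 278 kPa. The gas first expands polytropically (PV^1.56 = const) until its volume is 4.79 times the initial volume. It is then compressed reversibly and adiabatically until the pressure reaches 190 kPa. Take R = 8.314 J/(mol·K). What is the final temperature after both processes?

258 K

n = P₁V₁/(RT₁) = 278×6.59/(8.314×453) = 0.486 mol.
Step 1 — Polytropic n=1.56: T₂ = T₁(V₁/V₂)^(n−1) = 453×(0.209)^0.56 = 188 K; P₂ = P₁(V₁/V₂)^n = 24.1 kPa.
W = (P₁V₁−P₂V₂)/(n−1) = (278×6.59−24.1×31.6)/0.56 = 1910 J.
ΔU = nCvΔT = 0.486×46.2×(188−453) = -5940 J.
Q = ΔU + W = -4030 J.
State after step 1: P = 24.1 kPa, V = 31.6 L, T = 188 K.
Step 2 — Adiabatic: T₂/T₁ = (P₂/P₁)^((γ−1)/γ) ⇒ T₂ = 188×(7.87)^0.153 = 258 K; V₂ = 5.49 L.
ΔU = nCvΔT = 0.486×46.2×(258−188) = 1570 J.
Q = 0 for an adiabatic process, so W = −ΔU = -1570 J.
Net over both steps: W = 345 J, Q = -4030 J, ΔU = -4380 J.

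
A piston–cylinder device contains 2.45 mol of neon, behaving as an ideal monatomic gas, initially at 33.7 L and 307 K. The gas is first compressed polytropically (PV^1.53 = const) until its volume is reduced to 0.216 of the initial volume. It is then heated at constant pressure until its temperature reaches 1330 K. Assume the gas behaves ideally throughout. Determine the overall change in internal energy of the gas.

31300 J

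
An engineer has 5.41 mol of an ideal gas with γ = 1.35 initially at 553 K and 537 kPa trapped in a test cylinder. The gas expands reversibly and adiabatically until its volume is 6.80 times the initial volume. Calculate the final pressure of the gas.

V₁ = nRT₁/P₁ = 5.41×8.314×553/537 = 46.3 L.
Adiabatic: TV^(γ−1) = const ⇒ T₂ = 553×(0.147)^0.350 = 283 K; PV^γ = const ⇒ P₂ = 40.4 kPa.

40.4 kPa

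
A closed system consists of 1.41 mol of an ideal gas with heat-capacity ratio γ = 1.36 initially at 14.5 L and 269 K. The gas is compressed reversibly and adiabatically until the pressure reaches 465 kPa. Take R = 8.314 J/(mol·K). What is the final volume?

P₁ = nRT₁/V₁ = 1.41×8.314×269/14.5 = 217 kPa.
Adiabatic: T₂/T₁ = (P₂/P₁)^((γ−1)/γ) ⇒ T₂ = 269×(2.14)^0.265 = 329 K; V₂ = 8.29 L.

8.29 L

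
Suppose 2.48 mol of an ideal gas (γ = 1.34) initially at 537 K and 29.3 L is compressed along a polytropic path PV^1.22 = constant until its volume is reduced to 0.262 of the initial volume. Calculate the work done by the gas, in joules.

-17200 J

P₁ = nRT₁/V₁ = 2.48×8.314×537/29.3 = 378 kPa.
Polytropic n=1.22: T₂ = T₁(V₁/V₂)^(n−1) = 537×(3.82)^0.22 = 721 K; P₂ = P₁(V₁/V₂)^n = 1940 kPa.
W = (P₁V₁−P₂V₂)/(n−1) = (378×29.3−1940×7.68)/0.22 = -17200 J.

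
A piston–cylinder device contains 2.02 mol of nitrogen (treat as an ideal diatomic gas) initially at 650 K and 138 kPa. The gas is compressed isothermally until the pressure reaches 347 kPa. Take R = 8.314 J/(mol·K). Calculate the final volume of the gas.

31.5 L

V₁ = nRT₁/P₁ = 2.02×8.314×650/138 = 79.1 L.
Isothermal: T stays 650 K; PV = const ⇒ V₂ = 31.5 L, P₂ = 347 kPa.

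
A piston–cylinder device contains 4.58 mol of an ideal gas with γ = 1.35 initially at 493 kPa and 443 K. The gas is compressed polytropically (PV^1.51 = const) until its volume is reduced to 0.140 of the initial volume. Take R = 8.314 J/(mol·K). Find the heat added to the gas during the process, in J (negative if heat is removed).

V₁ = nRT₁/P₁ = 4.58×8.314×443/493 = 34.2 L.
Polytropic n=1.51: T₂ = T₁(V₁/V₂)^(n−1) = 443×(7.14)^0.51 = 1210 K; P₂ = P₁(V₁/V₂)^n = 9600 kPa.
W = (P₁V₁−P₂V₂)/(n−1) = (493×34.2−9600×4.79)/0.51 = -57100 J.
ΔU = nCvΔT = 4.58×23.8×(1210−443) = 83200 J.
Q = ΔU + W = 26100 J.

26100 J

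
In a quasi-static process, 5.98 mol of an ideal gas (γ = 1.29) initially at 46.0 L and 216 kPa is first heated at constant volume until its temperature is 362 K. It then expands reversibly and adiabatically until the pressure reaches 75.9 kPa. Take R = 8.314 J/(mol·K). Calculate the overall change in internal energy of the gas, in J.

T₁ = P₁V₁/(nR) = 216×46.0/(5.98×8.314) = 200 K.
Step 1 — Isochoric: V stays 46.0 L; P/T = const ⇒ T₂ = 362 K, P₂ = 391 kPa.
W = 0 (no volume change).
ΔU = nCvΔT = 5.98×28.7×(362−200) = 27800 J.
Q = ΔU = 27800 J.
State after step 1: P = 391 kPa, V = 46.0 L, T = 362 K.
Step 2 — Adiabatic: T₂/T₁ = (P₂/P₁)^((γ−1)/γ) ⇒ T₂ = 362×(0.194)^0.225 = 250 K; V₂ = 164 L.
ΔU = nCvΔT = 5.98×28.7×(250−362) = -19100 J.
Q = 0 for an adiabatic process, so W = −ΔU = 19100 J.
Net over both steps: W = 19100 J, Q = 27800 J, ΔU = 8660 J.

8660 J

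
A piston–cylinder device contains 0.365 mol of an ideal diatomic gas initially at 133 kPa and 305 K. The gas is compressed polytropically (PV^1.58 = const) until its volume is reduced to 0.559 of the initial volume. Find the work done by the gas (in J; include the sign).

-640 J

V₁ = nRT₁/P₁ = 0.365×8.314×305/133 = 6.96 L.
Polytropic n=1.58: T₂ = T₁(V₁/V₂)^(n−1) = 305×(1.79)^0.58 = 427 K; P₂ = P₁(V₁/V₂)^n = 333 kPa.
W = (P₁V₁−P₂V₂)/(n−1) = (133×6.96−333×3.89)/0.58 = -640 J.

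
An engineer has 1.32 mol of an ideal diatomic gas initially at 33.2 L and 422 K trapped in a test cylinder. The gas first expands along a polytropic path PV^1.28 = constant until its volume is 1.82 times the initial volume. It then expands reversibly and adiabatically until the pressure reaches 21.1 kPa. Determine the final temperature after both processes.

P₁ = nRT₁/V₁ = 1.32×8.314×422/33.2 = 139 kPa.
Step 1 — Polytropic n=1.28: T₂ = T₁(V₁/V₂)^(n−1) = 422×(0.549)^0.28 = 357 K; P₂ = P₁(V₁/V₂)^n = 64.8 kPa.
W = (P₁V₁−P₂V₂)/(n−1) = (139×33.2−64.8×60.4)/0.28 = 2550 J.
ΔU = nCvΔT = 1.32×20.8×(357−422) = -1790 J.
Q = ΔU + W = 766 J.
State after step 1: P = 64.8 kPa, V = 60.4 L, T = 357 K.
Step 2 — Adiabatic: T₂/T₁ = (P₂/P₁)^((γ−1)/γ) ⇒ T₂ = 357×(0.326)^0.286 = 259 K; V₂ = 135 L.
ΔU = nCvΔT = 1.32×20.8×(259−357) = -2690 J.
Q = 0 for an adiabatic process, so W = −ΔU = 2690 J.
Net over both steps: W = 5240 J, Q = 766 J, ΔU = -4470 J.

259 K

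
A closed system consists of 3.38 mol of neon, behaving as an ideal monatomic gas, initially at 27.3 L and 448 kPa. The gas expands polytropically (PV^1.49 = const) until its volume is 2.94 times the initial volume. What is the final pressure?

89.8 kPa

T₁ = P₁V₁/(nR) = 448×27.3/(3.38×8.314) = 435 K.
Polytropic n=1.49: T₂ = T₁(V₁/V₂)^(n−1) = 435×(0.340)^0.49 = 257 K; P₂ = P₁(V₁/V₂)^n = 89.8 kPa.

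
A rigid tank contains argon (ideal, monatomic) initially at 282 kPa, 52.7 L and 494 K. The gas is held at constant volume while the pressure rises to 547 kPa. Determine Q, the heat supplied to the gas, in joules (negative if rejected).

n = P₁V₁/(RT₁) = 282×52.7/(8.314×494) = 3.62 mol.
Isochoric: V stays 52.7 L; P/T = const ⇒ T₂ = 958 K, P₂ = 547 kPa.
W = 0 (no volume change).
ΔU = nCvΔT = 3.62×12.5×(958−494) = 20900 J.
Q = ΔU = 20900 J.

20900 J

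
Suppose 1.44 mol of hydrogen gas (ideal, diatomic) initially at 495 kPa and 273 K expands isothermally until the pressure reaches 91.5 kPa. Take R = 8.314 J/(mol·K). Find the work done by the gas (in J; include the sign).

V₁ = nRT₁/P₁ = 1.44×8.314×273/495 = 6.60 L.
Isothermal: T stays 273 K; PV = const ⇒ V₂ = 35.7 L, P₂ = 91.5 kPa.
W = nRT ln(V₂/V₁) = 1.44×8.314×273×ln(5.41) = 5520 J.

5520 J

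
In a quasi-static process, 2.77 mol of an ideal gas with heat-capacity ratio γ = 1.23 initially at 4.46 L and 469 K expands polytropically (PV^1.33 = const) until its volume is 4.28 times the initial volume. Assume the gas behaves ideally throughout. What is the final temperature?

290 K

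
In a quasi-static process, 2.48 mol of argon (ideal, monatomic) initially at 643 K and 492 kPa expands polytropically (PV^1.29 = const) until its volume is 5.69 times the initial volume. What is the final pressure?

52.2 kPa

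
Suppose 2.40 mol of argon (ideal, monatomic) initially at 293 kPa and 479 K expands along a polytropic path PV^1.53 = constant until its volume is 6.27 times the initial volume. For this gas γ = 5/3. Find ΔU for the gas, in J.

V₁ = nRT₁/P₁ = 2.40×8.314×479/293 = 32.6 L.
Polytropic n=1.53: T₂ = T₁(V₁/V₂)^(n−1) = 479×(0.159)^0.53 = 181 K; P₂ = P₁(V₁/V₂)^n = 17.7 kPa.
For an ideal gas ΔU = nCvΔT with Cv = (3/2)R = 12.5 J/(mol·K).
ΔU = 2.40×12.5×(181−479) = -8920 J.

-8920 J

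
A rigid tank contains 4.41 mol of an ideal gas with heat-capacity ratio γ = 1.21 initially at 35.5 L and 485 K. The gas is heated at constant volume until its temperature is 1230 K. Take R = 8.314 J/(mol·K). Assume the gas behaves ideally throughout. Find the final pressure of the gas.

P₁ = nRT₁/V₁ = 4.41×8.314×485/35.5 = 501 kPa.
Isochoric: V stays 35.5 L; P/T = const ⇒ T₂ = 1230 K, P₂ = 1270 kPa.

1270 kPa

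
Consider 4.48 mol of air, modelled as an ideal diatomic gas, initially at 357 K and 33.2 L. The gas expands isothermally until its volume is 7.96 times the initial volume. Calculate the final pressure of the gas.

50.3 kPa

P₁ = nRT₁/V₁ = 4.48×8.314×357/33.2 = 401 kPa.
Isothermal: T stays 357 K; PV = const ⇒ V₂ = 264 L, P₂ = 50.3 kPa.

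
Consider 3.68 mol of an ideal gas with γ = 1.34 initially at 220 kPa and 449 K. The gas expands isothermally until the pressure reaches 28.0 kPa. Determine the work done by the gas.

V₁ = nRT₁/P₁ = 3.68×8.314×449/220 = 62.4 L.
Isothermal: T stays 449 K; PV = const ⇒ V₂ = 491 L, P₂ = 28.0 kPa.
W = nRT ln(V₂/V₁) = 3.68×8.314×449×ln(7.86) = 28300 J.

28300 J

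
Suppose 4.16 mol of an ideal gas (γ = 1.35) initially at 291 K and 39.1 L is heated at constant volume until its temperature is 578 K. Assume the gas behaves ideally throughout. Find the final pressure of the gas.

P₁ = nRT₁/V₁ = 4.16×8.314×291/39.1 = 257 kPa.
Isochoric: V stays 39.1 L; P/T = const ⇒ T₂ = 578 K, P₂ = 511 kPa.

511 kPa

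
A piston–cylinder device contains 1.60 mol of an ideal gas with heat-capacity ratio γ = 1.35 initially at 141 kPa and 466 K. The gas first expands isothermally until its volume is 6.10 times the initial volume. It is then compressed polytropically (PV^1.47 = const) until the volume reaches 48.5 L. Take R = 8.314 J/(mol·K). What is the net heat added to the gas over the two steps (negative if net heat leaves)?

V₁ = nRT₁/P₁ = 1.60×8.314×466/141 = 44.0 L.
Step 1 — Isothermal: T stays 466 K; PV = const ⇒ V₂ = 268 L, P₂ = 23.1 kPa.
ΔU = 0 (ideal gas, T constant).
W = nRT ln(V₂/V₁) = 1.60×8.314×466×ln(6.10) = 11200 J.
Q = ΔU + W = 11200 J.
State after step 1: P = 23.1 kPa, V = 268 L, T = 466 K.
Step 2 — Polytropic n=1.47: T₂ = T₁(V₁/V₂)^(n−1) = 466×(5.53)^0.47 = 1040 K; P₂ = P₁(V₁/V₂)^n = 286 kPa.
W = (P₁V₁−P₂V₂)/(n−1) = (23.1×268−286×48.5)/0.47 = -16300 J.
ΔU = nCvΔT = 1.60×23.8×(1040−466) = 21900 J.
Q = ΔU + W = 5580 J.
Net over both steps: W = -5060 J, Q = 16800 J, ΔU = 21900 J.

16800 J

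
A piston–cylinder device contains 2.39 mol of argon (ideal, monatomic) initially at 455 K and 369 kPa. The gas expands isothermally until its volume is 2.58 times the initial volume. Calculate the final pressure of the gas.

143 kPa

V₁ = nRT₁/P₁ = 2.39×8.314×455/369 = 24.5 L.
Isothermal: T stays 455 K; PV = const ⇒ V₂ = 63.2 L, P₂ = 143 kPa.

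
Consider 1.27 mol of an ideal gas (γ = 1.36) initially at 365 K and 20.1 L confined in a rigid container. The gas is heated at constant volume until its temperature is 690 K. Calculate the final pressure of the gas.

P₁ = nRT₁/V₁ = 1.27×8.314×365/20.1 = 192 kPa.
Isochoric: V stays 20.1 L; P/T = const ⇒ T₂ = 690 K, P₂ = 362 kPa.

362 kPa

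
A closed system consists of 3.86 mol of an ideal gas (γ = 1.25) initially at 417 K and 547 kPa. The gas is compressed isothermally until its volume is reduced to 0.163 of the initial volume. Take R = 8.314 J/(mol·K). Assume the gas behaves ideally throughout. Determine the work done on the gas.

24300 J

V₁ = nRT₁/P₁ = 3.86×8.314×417/547 = 24.5 L.
Isothermal: T stays 417 K; PV = const ⇒ V₂ = 3.99 L, P₂ = 3360 kPa.
W = nRT ln(V₂/V₁) = 3.86×8.314×417×ln(0.163) = -24300 J.
Work done on the gas = −W_by = 24300 J.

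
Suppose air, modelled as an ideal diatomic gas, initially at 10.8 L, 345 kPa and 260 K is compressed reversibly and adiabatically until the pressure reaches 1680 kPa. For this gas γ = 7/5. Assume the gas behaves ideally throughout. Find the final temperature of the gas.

409 K

Adiabatic: T₂/T₁ = (P₂/P₁)^((γ−1)/γ) ⇒ T₂ = 260×(4.87)^0.286 = 409 K; V₂ = 3.49 L.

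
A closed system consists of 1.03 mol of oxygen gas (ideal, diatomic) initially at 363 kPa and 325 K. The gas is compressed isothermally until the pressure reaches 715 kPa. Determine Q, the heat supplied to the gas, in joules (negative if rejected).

-1890 J

V₁ = nRT₁/P₁ = 1.03×8.314×325/363 = 7.67 L.
Isothermal: T stays 325 K; PV = const ⇒ V₂ = 3.89 L, P₂ = 715 kPa.
ΔU = 0 (ideal gas, T constant).
W = nRT ln(V₂/V₁) = 1.03×8.314×325×ln(0.508) = -1890 J.
Q = ΔU + W = -1890 J.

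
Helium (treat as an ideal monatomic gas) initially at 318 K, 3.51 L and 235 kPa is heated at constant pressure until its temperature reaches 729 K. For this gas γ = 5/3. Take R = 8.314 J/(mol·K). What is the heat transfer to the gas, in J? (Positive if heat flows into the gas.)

2670 J

n = P₁V₁/(RT₁) = 235×3.51/(8.314×318) = 0.312 mol.
Isobaric: P stays 235 kPa; V/T = const ⇒ T₂ = 729 K, V₂ = 8.05 L.
W = PΔV = 235×(8.05−3.51) kPa·L = 1070 J.
ΔU = nCvΔT = 0.312×12.5×(729−318) = 1600 J.
Q = ΔU + W = nCpΔT = 2670 J.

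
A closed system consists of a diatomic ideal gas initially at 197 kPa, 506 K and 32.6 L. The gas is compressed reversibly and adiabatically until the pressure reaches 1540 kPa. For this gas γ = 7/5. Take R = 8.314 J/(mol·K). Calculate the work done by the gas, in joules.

-12800 J

n = P₁V₁/(RT₁) = 197×32.6/(8.314×506) = 1.53 mol.
Adiabatic: T₂/T₁ = (P₂/P₁)^((γ−1)/γ) ⇒ T₂ = 506×(7.82)^0.286 = 911 K; V₂ = 7.50 L.
ΔU = nCvΔT = 1.53×20.8×(911−506) = 12800 J.
Q = 0 for an adiabatic process, so W = −ΔU = -12800 J.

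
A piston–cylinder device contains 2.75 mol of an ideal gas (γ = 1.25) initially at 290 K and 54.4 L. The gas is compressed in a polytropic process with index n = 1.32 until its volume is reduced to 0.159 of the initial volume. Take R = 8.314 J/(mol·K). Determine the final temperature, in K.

P₁ = nRT₁/V₁ = 2.75×8.314×290/54.4 = 122 kPa.
Polytropic n=1.32: T₂ = T₁(V₁/V₂)^(n−1) = 290×(6.29)^0.32 = 522 K; P₂ = P₁(V₁/V₂)^n = 1380 kPa.

522 K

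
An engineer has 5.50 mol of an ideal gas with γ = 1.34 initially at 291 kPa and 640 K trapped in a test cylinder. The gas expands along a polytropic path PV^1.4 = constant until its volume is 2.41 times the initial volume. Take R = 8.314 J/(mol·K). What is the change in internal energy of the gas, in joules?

-25500 J

V₁ = nRT₁/P₁ = 5.50×8.314×640/291 = 101 L.
Polytropic n=1.4: T₂ = T₁(V₁/V₂)^(n−1) = 640×(0.415)^0.40 = 450 K; P₂ = P₁(V₁/V₂)^n = 84.9 kPa.
For an ideal gas ΔU = nCvΔT with Cv = R/(γ−1) = 24.5 J/(mol·K).
ΔU = 5.50×24.5×(450−640) = -25500 J.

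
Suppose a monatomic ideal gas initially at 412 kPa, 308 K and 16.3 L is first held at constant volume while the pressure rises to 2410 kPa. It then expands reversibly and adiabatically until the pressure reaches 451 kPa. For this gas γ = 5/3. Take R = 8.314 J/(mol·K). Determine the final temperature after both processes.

922 K

n = P₁V₁/(RT₁) = 412×16.3/(8.314×308) = 2.62 mol.
Step 1 — Isochoric: V stays 16.3 L; P/T = const ⇒ T₂ = 1800 K, P₂ = 2410 kPa.
W = 0 (no volume change).
ΔU = nCvΔT = 2.62×12.5×(1800−308) = 48900 J.
Q = ΔU = 48900 J.
State after step 1: P = 2410 kPa, V = 16.3 L, T = 1800 K.
Step 2 — Adiabatic: T₂/T₁ = (P₂/P₁)^((γ−1)/γ) ⇒ T₂ = 1800×(0.187)^0.400 = 922 K; V₂ = 44.6 L.
ΔU = nCvΔT = 2.62×12.5×(922−1800) = -28800 J.
Q = 0 for an adiabatic process, so W = −ΔU = 28800 J.
Net over both steps: W = 28800 J, Q = 48900 J, ΔU = 20100 J.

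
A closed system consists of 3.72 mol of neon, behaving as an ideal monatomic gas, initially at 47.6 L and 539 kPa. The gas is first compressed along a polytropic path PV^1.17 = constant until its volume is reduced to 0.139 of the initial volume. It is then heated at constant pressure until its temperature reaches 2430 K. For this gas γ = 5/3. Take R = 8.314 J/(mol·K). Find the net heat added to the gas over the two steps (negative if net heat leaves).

T₁ = P₁V₁/(nR) = 539×47.6/(3.72×8.314) = 830 K.
Step 1 — Polytropic n=1.17: T₂ = T₁(V₁/V₂)^(n−1) = 830×(7.19)^0.17 = 1160 K; P₂ = P₁(V₁/V₂)^n = 5420 kPa.
W = (P₁V₁−P₂V₂)/(n−1) = (539×47.6−5420×6.62)/0.17 = -60200 J.
ΔU = nCvΔT = 3.72×12.5×(1160−830) = 15300 J.
Q = ΔU + W = -44800 J.
State after step 1: P = 5420 kPa, V = 6.62 L, T = 1160 K.
Step 2 — Isobaric: P stays 5420 kPa; V/T = const ⇒ T₂ = 2430 K, V₂ = 13.9 L.
W = PΔV = 5420×(13.9−6.62) kPa·L = 39300 J.
ΔU = nCvΔT = 3.72×12.5×(2430−1160) = 58900 J.
Q = ΔU + W = nCpΔT = 98200 J.
Net over both steps: W = -20900 J, Q = 53400 J, ΔU = 74200 J.

53400 J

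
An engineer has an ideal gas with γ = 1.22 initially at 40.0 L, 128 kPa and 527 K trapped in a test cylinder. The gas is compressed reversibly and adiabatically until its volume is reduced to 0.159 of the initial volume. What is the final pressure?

1210 kPa

Adiabatic: TV^(γ−1) = const ⇒ T₂ = 527×(6.29)^0.220 = 790 K; PV^γ = const ⇒ P₂ = 1210 kPa.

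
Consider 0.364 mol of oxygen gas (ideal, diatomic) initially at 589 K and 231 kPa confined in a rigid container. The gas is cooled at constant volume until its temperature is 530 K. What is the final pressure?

208 kPa

V₁ = nRT₁/P₁ = 0.364×8.314×589/231 = 7.72 L.
Isochoric: V stays 7.72 L; P/T = const ⇒ T₂ = 530 K, P₂ = 208 kPa.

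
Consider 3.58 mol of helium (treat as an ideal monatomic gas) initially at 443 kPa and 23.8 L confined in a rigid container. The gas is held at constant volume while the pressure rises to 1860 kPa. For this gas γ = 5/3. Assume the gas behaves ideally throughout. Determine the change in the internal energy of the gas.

T₁ = P₁V₁/(nR) = 443×23.8/(3.58×8.314) = 354 K.
Isochoric: V stays 23.8 L; P/T = const ⇒ T₂ = 1490 K, P₂ = 1860 kPa.
For an ideal gas ΔU = nCvΔT with Cv = (3/2)R = 12.5 J/(mol·K).
ΔU = 3.58×12.5×(1490−354) = 50600 J.

50600 J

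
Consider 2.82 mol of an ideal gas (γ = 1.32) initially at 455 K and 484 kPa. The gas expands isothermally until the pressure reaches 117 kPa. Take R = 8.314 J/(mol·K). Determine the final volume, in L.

91.2 L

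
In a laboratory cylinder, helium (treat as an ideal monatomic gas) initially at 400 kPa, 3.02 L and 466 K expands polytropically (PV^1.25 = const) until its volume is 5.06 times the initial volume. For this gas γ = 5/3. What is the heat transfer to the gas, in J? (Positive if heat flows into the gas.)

n = P₁V₁/(RT₁) = 400×3.02/(8.314×466) = 0.312 mol.
Polytropic n=1.25: T₂ = T₁(V₁/V₂)^(n−1) = 466×(0.198)^0.25 = 311 K; P₂ = P₁(V₁/V₂)^n = 52.7 kPa.
W = (P₁V₁−P₂V₂)/(n−1) = (400×3.02−52.7×15.3)/0.25 = 1610 J.
ΔU = nCvΔT = 0.312×12.5×(311−466) = -604 J.
Q = ΔU + W = 1010 J.

1010 J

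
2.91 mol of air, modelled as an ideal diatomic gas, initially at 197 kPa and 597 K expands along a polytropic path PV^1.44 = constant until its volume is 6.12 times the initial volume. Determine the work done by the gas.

18000 J

V₁ = nRT₁/P₁ = 2.91×8.314×597/197 = 73.3 L.
Polytropic n=1.44: T₂ = T₁(V₁/V₂)^(n−1) = 597×(0.163)^0.44 = 269 K; P₂ = P₁(V₁/V₂)^n = 14.5 kPa.
W = (P₁V₁−P₂V₂)/(n−1) = (197×73.3−14.5×449)/0.44 = 18000 J.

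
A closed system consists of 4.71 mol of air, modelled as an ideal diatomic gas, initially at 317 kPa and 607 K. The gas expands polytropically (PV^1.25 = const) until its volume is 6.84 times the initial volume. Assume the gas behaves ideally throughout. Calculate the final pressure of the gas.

V₁ = nRT₁/P₁ = 4.71×8.314×607/317 = 75.0 L.
Polytropic n=1.25: T₂ = T₁(V₁/V₂)^(n−1) = 607×(0.146)^0.25 = 375 K; P₂ = P₁(V₁/V₂)^n = 28.7 kPa.

28.7 kPa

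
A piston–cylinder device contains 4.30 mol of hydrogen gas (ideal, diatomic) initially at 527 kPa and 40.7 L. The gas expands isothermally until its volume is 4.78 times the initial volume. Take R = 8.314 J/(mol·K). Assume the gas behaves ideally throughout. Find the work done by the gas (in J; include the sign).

T₁ = P₁V₁/(nR) = 527×40.7/(4.30×8.314) = 600 K.
Isothermal: T stays 600 K; PV = const ⇒ V₂ = 195 L, P₂ = 110 kPa.
W = nRT ln(V₂/V₁) = 4.30×8.314×600×ln(4.78) = 33600 J.

33600 J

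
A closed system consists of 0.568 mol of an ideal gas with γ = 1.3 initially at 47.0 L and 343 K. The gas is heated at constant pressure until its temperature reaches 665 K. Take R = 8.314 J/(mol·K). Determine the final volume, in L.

91.1 L

P₁ = nRT₁/V₁ = 0.568×8.314×343/47.0 = 34.5 kPa.
Isobaric: P stays 34.5 kPa; V/T = const ⇒ T₂ = 665 K, V₂ = 91.1 L.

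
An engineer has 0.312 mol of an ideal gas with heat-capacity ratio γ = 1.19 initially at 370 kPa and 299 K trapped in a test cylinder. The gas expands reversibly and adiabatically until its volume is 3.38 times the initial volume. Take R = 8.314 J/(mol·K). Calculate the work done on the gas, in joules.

V₁ = nRT₁/P₁ = 0.312×8.314×299/370 = 2.10 L.
Adiabatic: TV^(γ−1) = const ⇒ T₂ = 299×(0.296)^0.190 = 237 K; PV^γ = const ⇒ P₂ = 86.9 kPa.
ΔU = nCvΔT = 0.312×43.8×(237−299) = -843 J.
Q = 0 for an adiabatic process, so W = −ΔU = 843 J.
Work done on the gas = −W_by = -843 J.

-843 J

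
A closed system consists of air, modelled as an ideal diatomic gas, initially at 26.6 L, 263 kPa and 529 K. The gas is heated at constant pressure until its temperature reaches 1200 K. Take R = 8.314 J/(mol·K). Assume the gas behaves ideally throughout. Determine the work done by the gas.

8870 J

n = P₁V₁/(RT₁) = 263×26.6/(8.314×529) = 1.59 mol.
Isobaric: P stays 263 kPa; V/T = const ⇒ T₂ = 1200 K, V₂ = 60.3 L.
W = PΔV = 263×(60.3−26.6) kPa·L = 8870 J.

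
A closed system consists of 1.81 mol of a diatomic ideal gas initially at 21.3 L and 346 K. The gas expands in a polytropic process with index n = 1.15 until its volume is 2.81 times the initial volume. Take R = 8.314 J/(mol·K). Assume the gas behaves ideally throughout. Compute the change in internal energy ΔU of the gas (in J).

P₁ = nRT₁/V₁ = 1.81×8.314×346/21.3 = 244 kPa.
Polytropic n=1.15: T₂ = T₁(V₁/V₂)^(n−1) = 346×(0.356)^0.15 = 296 K; P₂ = P₁(V₁/V₂)^n = 74.5 kPa.
For an ideal gas ΔU = nCvΔT with Cv = (5/2)R = 20.8 J/(mol·K).
ΔU = 1.81×20.8×(296−346) = -1870 J.

-1870 J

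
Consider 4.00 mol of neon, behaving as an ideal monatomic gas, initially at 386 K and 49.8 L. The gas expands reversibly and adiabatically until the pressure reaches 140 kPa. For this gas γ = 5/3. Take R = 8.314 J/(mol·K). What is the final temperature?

302 K

P₁ = nRT₁/V₁ = 4.00×8.314×386/49.8 = 258 kPa.
Adiabatic: T₂/T₁ = (P₂/P₁)^((γ−1)/γ) ⇒ T₂ = 386×(0.543)^0.400 = 302 K; V₂ = 71.8 L.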